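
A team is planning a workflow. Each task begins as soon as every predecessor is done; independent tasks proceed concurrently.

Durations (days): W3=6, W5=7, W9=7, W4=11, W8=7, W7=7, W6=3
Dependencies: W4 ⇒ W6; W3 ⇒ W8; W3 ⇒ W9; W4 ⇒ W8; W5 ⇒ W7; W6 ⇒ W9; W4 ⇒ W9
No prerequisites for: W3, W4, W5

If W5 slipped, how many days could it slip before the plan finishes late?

The longest chain is W4→W6→W9 = 11+3+7 = 21; overall finish 21 days.
Longest path through W5: 14 days (earliest finish 7, latest finish 14).
Float = 21 − 14 = 7.

7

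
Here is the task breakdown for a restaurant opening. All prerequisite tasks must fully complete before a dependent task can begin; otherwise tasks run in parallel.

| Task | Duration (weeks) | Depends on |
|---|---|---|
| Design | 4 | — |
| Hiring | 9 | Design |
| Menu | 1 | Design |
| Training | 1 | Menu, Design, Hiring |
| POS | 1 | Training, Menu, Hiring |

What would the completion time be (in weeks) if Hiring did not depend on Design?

11

With the dependency in place, Design→Hiring→Training→POS = 4+9+1+1 = 15 sets the finish at 15 weeks.
Without Design→Hiring, Hiring's earliest start moves from 4 to 0.
After: Hiring→Training→POS = 9+1+1 = 11 → 11 weeks.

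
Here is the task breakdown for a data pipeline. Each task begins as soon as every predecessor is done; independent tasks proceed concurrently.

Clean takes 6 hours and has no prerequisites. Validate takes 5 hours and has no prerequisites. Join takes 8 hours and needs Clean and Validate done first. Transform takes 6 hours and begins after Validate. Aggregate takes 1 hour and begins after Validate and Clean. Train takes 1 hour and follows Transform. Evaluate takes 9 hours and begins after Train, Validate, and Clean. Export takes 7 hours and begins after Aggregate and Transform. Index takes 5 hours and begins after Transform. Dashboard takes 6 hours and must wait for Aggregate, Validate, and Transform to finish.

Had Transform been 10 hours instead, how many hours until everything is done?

As given, the longest chain is Validate→Transform→Train→Evaluate = 5+6+1+9 = 21, so the finish is 21 hours.
Since Transform is critical, the +4 change carries straight to that chain (now 25 hours).
The critical path is still Validate→Transform→Train→Evaluate; finish is now 25 hours.

25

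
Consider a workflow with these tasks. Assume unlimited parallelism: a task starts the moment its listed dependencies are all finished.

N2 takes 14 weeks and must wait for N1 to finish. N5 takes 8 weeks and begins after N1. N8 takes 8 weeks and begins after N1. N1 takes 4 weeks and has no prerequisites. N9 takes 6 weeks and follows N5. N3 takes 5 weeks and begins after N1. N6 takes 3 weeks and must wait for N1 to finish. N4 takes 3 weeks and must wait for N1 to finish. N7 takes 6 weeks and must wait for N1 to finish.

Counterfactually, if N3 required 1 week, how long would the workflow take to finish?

Actual critical path: N1→N2 = 4+14 = 18 ⇒ 18 weeks.
N3 has 9 weeks of float (longest path through it is 9).
No other chain overtakes it, so the finish is 18 weeks.

18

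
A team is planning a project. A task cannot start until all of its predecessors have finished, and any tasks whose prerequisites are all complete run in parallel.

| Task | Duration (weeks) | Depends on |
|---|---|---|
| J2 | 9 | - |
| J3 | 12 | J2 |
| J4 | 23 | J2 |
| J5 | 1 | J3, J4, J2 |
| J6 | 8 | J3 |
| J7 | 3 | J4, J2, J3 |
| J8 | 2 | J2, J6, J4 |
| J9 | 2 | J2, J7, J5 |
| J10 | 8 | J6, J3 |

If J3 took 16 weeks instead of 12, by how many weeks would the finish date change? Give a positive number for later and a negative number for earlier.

Baseline: J2→J3→J6→J10 = 9+12+8+8 = 37 → 37 weeks.
J3 is on the critical path; changing it to 16 makes that path 41 weeks.
No other chain overtakes it, so the finish is 41 weeks.
Change in finish: 41 − 37 = +4 weeks.

4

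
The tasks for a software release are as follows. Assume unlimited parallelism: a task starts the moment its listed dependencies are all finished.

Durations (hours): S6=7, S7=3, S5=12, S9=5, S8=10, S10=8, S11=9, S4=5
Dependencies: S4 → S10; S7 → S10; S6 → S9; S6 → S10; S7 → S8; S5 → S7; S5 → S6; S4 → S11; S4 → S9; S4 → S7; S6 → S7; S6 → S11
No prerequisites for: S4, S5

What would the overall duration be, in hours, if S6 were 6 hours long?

The binding path is S5→S6→S7→S8 = 12+7+3+10 = 32; finish at 32 hours.
Since S6 is critical, the -1 change carries straight to that chain (now 31 hours).
That remains the longest chain; total 31 hours.

31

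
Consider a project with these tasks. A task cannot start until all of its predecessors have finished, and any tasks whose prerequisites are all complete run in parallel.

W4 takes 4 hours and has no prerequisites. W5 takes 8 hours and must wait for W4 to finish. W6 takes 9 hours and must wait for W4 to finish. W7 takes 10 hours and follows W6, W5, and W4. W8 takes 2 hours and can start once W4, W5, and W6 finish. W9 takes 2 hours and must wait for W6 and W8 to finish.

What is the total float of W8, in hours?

W4→W6→W7 = 4+9+10 = 23 sets the makespan at 23 hours.
The longest chain containing W8 totals 17 hours.
Float = 23 − 17 = 6.

6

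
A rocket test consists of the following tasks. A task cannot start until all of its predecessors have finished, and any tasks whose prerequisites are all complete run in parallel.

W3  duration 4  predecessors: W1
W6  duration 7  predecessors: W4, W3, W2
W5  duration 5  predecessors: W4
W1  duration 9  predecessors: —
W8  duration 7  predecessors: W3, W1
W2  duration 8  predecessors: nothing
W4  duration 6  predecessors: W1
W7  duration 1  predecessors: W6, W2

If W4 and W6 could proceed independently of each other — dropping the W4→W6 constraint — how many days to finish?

Original critical path: W1→W4→W6→W7 = 9+6+7+1 = 23 ⇒ 23 days.
Without W4→W6, W6's earliest start moves from 15 to 13.
New critical path: W1→W3→W6→W7 = 9+4+7+1 = 21 ⇒ 21 days.

21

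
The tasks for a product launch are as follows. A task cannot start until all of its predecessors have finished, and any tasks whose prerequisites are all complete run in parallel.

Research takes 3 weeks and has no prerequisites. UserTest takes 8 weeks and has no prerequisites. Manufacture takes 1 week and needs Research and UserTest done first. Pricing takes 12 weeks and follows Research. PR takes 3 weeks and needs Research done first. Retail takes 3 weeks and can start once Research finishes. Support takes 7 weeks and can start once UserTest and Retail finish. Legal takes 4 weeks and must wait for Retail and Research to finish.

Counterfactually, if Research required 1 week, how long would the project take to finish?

The binding path is Research→Pricing = 3+12 = 15; finish at 15 weeks.
Since Research is critical, the -2 change carries straight to that chain (now 13 weeks).
New critical path: UserTest→Support = 8+7 = 15 ⇒ 15 weeks.

15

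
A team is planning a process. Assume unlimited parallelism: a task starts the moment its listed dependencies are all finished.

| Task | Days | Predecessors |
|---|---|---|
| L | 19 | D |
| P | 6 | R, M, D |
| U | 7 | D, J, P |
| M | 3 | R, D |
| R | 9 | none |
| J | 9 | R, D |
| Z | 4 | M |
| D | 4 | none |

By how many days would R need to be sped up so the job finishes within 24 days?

1

Current finish: 25 days; target: 24.
R is on every critical path, so each day cut from R cuts the finish by one (this holds down to a finish of 23).
Need 25 − 24 = 1 day off R → R becomes 8 days, finish becomes 24.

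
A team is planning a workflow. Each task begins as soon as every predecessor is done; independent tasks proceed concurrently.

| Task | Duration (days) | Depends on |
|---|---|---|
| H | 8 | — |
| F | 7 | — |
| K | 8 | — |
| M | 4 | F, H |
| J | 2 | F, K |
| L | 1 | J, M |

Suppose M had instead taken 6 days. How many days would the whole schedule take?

As given, the longest chain is H→M→L = 8+4+1 = 13, so the finish is 13 days.
Since M is critical, the +2 change carries straight to that chain (now 15 days).
That remains the longest chain; total 15 days.

15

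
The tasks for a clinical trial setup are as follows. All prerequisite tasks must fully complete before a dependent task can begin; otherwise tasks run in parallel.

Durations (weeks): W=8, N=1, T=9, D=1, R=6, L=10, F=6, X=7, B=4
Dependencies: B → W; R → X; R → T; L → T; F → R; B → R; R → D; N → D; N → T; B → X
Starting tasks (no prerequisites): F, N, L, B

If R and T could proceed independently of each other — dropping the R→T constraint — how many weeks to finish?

With the dependency in place, F→R→T = 6+6+9 = 21 sets the finish at 21 weeks.
Without R→T, T's earliest start moves from 12 to 10.
New critical path: F→R→X = 6+6+7 = 19 ⇒ 19 weeks.

19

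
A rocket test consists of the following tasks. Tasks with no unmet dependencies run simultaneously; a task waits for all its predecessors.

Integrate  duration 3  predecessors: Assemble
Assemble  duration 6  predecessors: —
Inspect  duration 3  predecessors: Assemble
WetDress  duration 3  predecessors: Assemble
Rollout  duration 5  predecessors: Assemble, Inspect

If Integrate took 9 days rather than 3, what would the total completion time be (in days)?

Baseline: Assemble→Inspect→Rollout = 6+3+5 = 14 → 14 days.
Integrate is off the critical path — its longest chain is 9 days, giving 5 of slack.
New critical path: Assemble→Integrate = 6+9 = 15 ⇒ 15 days.

15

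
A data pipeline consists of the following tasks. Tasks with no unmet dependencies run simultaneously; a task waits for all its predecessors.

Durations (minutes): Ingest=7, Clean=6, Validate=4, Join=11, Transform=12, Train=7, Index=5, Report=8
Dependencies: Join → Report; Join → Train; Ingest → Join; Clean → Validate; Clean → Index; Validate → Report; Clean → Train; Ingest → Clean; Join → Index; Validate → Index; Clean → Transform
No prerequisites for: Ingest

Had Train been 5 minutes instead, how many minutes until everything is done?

Baseline: Ingest→Join→Report = 7+11+8 = 26 → 26 minutes.
Train has 1 minute of float (longest path through it is 25).
That remains the longest chain; total 26 minutes.

26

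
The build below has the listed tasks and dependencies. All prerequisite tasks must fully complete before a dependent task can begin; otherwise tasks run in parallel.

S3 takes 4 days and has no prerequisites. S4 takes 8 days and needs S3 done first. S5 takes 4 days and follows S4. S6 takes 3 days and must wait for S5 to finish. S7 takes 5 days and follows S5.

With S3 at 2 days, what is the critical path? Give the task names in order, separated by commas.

The binding path is S3→S4→S5→S7 = 4+8+4+5 = 21; finish at 21 days.
Since S3 is critical, the -2 change carries straight to that chain (now 19 days).
No other chain overtakes it, so the finish is 19 days.

S3, S4, S5, S7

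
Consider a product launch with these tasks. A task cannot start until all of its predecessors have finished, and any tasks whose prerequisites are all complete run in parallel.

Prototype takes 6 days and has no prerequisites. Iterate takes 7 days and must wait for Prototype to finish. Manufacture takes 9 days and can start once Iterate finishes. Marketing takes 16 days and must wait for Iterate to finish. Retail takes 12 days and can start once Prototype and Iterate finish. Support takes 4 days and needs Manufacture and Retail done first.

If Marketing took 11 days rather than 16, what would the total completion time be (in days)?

29

As given, the longest chain is Prototype→Iterate→Marketing = 6+7+16 = 29, so the finish is 29 days.
Marketing lies on that path, so at 11 days the path becomes 24 days.
Now Prototype→Iterate→Retail→Support = 6+7+12+4 = 29 is longest, so the finish becomes 29 days.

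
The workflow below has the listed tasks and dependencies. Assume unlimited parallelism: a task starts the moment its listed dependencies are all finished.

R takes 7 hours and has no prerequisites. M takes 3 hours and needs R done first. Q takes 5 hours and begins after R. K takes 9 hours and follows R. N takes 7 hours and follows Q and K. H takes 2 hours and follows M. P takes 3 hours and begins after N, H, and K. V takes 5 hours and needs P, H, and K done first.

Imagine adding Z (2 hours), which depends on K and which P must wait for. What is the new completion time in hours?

31

Originally the project takes 31 hours.
With Z inserted, P now waits for max(N, H, K, Z).
New critical path: R→K→N→P→V = 7+9+7+3+5 = 31 ⇒ 31 hours.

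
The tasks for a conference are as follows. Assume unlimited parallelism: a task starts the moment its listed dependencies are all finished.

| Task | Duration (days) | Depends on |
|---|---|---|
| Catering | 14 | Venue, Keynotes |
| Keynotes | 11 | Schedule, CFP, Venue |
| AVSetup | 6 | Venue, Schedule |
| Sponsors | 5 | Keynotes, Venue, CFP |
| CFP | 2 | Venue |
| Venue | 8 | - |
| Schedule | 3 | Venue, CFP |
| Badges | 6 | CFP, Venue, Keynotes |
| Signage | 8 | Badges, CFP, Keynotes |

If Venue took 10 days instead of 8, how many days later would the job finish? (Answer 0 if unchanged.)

The binding path is Venue→CFP→Schedule→Keynotes→Catering = 8+2+3+11+14 = 38; finish at 38 days.
Since Venue is critical, the +2 change carries straight to that chain (now 40 days).
No other chain overtakes it, so the finish is 40 days.
Change in finish: 40 − 38 = +2 days.

2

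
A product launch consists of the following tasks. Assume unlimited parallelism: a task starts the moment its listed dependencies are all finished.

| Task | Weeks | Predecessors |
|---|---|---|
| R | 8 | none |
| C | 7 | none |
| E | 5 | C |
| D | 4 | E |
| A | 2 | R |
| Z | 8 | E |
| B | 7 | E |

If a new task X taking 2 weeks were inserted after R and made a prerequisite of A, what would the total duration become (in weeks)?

20

Originally the schedule takes 20 weeks.
With X inserted, A now waits for max(R, X).
New critical path: C→E→Z = 7+5+8 = 20 ⇒ 20 weeks.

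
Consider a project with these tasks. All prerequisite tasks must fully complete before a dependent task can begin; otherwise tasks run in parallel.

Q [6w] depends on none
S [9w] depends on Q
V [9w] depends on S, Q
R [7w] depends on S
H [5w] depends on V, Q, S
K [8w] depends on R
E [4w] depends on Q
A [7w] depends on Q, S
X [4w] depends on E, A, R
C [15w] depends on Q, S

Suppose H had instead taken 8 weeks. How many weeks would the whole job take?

32

As given, the longest chain is Q→S→R→K = 6+9+7+8 = 30, so the finish is 30 weeks.
The longest path through H is only 29 weeks, so H has float 1.
Now Q→S→V→H = 6+9+9+8 = 32 is longest, so the finish becomes 32 weeks.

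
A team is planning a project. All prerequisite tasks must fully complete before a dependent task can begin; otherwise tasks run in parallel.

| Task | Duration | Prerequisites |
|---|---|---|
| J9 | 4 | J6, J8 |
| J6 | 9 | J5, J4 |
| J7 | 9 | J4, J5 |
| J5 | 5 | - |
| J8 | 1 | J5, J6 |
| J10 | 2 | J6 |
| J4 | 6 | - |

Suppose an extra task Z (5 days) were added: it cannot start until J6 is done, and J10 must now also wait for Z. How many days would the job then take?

Originally the job takes 20 days.
With Z inserted, J10 now waits for max(J6, Z).
New critical path: J4→J6→Z→J10 = 6+9+5+2 = 22 ⇒ 22 days.

22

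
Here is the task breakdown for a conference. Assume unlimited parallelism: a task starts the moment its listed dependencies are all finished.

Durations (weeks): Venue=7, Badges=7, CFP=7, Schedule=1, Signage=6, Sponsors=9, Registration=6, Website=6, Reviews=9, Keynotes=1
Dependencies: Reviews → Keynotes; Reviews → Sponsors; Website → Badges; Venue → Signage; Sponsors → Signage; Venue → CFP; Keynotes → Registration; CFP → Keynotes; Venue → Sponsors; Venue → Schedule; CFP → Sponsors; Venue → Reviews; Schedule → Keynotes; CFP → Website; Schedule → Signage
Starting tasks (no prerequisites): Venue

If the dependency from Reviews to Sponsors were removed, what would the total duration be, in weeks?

29

With the dependency in place, Venue→Reviews→Sponsors→Signage = 7+9+9+6 = 31 sets the finish at 31 weeks.
Without Reviews→Sponsors, Sponsors's earliest start moves from 16 to 14.
After: Venue→CFP→Sponsors→Signage = 7+7+9+6 = 29 → 29 weeks.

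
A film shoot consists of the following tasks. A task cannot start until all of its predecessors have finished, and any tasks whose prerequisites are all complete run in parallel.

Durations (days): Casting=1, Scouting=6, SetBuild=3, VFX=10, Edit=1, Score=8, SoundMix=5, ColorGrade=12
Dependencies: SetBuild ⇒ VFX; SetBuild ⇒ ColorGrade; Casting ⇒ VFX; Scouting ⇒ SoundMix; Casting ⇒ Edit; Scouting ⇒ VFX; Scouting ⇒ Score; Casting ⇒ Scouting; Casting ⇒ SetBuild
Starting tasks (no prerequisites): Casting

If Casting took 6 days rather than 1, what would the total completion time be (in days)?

Critical path before the change: Casting→Scouting→VFX = 1+6+10 = 17 giving 17 days.
Casting is on the critical path; changing it to 6 makes that path 22 days.
That remains the longest chain; total 22 days.

22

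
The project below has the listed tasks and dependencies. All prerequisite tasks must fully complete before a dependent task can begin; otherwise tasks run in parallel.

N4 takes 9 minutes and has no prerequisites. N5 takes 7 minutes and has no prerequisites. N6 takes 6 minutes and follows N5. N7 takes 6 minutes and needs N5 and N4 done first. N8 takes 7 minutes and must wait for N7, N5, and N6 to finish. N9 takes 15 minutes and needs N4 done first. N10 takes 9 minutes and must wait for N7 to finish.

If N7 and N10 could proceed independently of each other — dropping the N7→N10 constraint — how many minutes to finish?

24

Original critical path: N4→N7→N10 = 9+6+9 = 24 ⇒ 24 minutes.
Without N7→N10, N10's earliest start moves from 15 to 0.
New critical path: N4→N9 = 9+15 = 24 ⇒ 24 minutes.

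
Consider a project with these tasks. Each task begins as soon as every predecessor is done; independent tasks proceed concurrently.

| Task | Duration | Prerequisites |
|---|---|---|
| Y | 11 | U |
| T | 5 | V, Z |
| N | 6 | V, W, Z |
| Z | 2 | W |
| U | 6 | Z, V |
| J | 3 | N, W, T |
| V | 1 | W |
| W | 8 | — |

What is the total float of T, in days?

The longest chain is W→Z→U→Y = 8+2+6+11 = 27; overall finish 27 days.
T finishes as early as 15 and must finish by 24.
Slack of T = 19 − 10 = 9 days.

9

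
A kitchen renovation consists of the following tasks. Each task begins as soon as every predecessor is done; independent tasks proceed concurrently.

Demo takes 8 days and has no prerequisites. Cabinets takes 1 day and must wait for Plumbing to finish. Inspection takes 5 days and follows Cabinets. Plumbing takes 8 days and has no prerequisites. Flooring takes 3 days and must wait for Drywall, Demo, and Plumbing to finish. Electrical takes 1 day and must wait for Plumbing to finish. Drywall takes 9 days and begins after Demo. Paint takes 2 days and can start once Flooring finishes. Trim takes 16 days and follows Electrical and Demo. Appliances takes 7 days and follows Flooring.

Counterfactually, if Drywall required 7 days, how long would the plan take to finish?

25

The binding path is Demo→Drywall→Flooring→Appliances = 8+9+3+7 = 27; finish at 27 days.
Since Drywall is critical, the -2 change carries straight to that chain (now 25 days).
That remains the longest chain; total 25 days.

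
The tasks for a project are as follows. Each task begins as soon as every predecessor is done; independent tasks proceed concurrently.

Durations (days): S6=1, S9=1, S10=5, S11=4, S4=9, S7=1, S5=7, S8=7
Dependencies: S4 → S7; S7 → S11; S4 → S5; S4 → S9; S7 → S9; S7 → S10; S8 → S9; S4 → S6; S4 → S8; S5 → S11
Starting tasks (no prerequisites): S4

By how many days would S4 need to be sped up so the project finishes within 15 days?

Current finish: 20 days; target: 15.
S4 is on every critical path, so each day cut from S4 cuts the finish by one (this holds down to a finish of 12).
Need 20 − 15 = 5 days off S4 → S4 becomes 4 days, finish becomes 15.

5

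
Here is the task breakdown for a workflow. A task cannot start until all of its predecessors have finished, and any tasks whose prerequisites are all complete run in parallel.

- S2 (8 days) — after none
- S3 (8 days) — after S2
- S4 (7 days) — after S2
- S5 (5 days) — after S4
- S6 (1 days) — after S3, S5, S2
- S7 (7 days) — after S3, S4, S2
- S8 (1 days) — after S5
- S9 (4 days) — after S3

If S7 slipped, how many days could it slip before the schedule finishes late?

The longest chain is S2→S3→S7 = 8+8+7 = 23; overall finish 23 days.
S7 finishes as early as 23 and must finish by 23.
Slack of S7 = 16 − 16 = 0 days.

0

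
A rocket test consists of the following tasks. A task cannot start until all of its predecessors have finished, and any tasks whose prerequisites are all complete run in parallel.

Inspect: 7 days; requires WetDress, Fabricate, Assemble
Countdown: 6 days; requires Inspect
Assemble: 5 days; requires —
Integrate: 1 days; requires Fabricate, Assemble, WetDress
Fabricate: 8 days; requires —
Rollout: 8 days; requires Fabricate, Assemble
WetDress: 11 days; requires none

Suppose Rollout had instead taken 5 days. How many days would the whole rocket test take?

The binding path is WetDress→Inspect→Countdown = 11+7+6 = 24; finish at 24 days.
The longest path through Rollout is only 16 days, so Rollout has float 8.
No other chain overtakes it, so the finish is 24 days.

24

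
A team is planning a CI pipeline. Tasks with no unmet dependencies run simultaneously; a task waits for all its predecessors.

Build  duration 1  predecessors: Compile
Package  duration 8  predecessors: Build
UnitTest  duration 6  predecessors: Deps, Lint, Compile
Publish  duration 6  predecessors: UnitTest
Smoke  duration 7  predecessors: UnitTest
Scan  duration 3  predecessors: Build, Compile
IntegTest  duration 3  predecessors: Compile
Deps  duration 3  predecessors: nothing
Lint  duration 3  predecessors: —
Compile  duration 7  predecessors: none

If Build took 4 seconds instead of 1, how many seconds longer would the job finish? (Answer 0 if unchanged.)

0

Actual critical path: Compile→UnitTest→Smoke = 7+6+7 = 20 ⇒ 20 seconds.
Build is off the critical path — its longest chain is 16 seconds, giving 4 of slack.
That remains the longest chain; total 20 seconds.
Change in finish: 20 − 20 = +0 seconds.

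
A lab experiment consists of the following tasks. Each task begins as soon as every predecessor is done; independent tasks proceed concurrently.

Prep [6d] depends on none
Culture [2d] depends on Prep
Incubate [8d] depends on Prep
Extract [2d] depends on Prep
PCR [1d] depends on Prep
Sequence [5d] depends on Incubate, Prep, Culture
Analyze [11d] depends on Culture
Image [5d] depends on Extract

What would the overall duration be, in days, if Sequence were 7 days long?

Actual critical path: Prep→Incubate→Sequence = 6+8+5 = 19 ⇒ 19 days.
Sequence is on the critical path; changing it to 7 makes that path 21 days.
The critical path is still Prep→Incubate→Sequence; finish is now 21 days.

21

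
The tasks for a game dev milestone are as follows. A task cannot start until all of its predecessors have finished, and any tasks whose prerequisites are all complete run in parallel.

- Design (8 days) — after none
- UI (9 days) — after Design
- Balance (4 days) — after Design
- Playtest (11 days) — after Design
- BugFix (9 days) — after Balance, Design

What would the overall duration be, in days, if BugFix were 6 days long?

The binding path is Design→Balance→BugFix = 8+4+9 = 21; finish at 21 days.
BugFix is on the critical path; changing it to 6 makes that path 18 days.
The binding chain switches to Design→Playtest = 8+11 = 19; finish 19 days.

19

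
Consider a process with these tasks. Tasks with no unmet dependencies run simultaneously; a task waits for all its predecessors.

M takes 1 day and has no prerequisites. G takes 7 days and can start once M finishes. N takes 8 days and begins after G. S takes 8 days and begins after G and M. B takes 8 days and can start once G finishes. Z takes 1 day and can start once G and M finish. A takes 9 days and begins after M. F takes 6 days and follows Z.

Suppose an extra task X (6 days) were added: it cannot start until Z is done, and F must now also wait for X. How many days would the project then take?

Originally the project takes 16 days.
With X inserted, F now waits for max(Z, X).
New critical path: M→G→Z→X→F = 1+7+1+6+6 = 21 ⇒ 21 days.

21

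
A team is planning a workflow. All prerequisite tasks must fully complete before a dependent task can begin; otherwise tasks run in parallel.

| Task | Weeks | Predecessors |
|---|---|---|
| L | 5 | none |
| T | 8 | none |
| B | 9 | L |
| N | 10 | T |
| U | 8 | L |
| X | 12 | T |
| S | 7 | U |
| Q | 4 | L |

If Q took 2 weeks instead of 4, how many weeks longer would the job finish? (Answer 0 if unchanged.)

Baseline: L→U→S = 5+8+7 = 20 → 20 weeks.
Q has 11 weeks of float (longest path through it is 9).
That remains the longest chain; total 20 weeks.
Change in finish: 20 − 20 = +0 weeks.

0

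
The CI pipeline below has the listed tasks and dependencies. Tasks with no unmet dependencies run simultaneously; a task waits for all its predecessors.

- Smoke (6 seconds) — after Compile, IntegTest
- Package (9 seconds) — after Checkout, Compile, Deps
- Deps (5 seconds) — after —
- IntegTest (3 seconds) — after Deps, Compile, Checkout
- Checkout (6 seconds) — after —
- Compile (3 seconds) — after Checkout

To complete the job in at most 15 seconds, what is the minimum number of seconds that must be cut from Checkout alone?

3

Current finish: 18 seconds; target: 15.
Checkout is on every critical path, so each second cut from Checkout cuts the finish by one (this holds down to a finish of 14).
Need 18 − 15 = 3 seconds off Checkout → Checkout becomes 3 seconds, finish becomes 15.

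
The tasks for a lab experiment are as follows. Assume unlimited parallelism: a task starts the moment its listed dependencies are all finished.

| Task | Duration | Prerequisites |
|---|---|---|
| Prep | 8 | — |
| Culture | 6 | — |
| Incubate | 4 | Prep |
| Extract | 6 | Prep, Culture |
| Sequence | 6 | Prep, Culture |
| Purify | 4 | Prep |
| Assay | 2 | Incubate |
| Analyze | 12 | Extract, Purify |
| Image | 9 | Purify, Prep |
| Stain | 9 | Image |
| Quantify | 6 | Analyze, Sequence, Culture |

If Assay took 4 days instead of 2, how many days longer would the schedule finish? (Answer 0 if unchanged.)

0

Critical path before the change: Prep→Extract→Analyze→Quantify = 8+6+12+6 = 32 giving 32 days.
The longest path through Assay is only 14 days, so Assay has float 18.
The critical path is still Prep→Extract→Analyze→Quantify; finish is now 32 days.
Change in finish: 32 − 32 = +0 days.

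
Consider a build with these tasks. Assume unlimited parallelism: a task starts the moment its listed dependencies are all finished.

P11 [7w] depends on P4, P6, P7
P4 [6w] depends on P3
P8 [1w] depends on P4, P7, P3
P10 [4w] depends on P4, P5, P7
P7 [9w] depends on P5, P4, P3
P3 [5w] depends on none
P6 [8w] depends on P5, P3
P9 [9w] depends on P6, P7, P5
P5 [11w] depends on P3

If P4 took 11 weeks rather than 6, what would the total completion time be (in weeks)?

34

The binding path is P3→P5→P7→P9 = 5+11+9+9 = 34; finish at 34 weeks.
P4 is off the critical path — its longest chain is 29 weeks, giving 5 of slack.
New critical path: P3→P4→P7→P9 = 5+11+9+9 = 34 ⇒ 34 weeks.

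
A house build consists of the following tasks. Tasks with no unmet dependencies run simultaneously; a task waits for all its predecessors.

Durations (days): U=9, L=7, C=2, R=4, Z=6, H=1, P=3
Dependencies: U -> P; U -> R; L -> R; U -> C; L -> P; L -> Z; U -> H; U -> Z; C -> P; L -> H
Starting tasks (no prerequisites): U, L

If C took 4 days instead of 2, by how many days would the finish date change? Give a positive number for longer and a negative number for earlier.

Baseline: U→Z = 9+6 = 15 → 15 days.
C is off the critical path — its longest chain is 14 days, giving 1 of slack.
The binding chain switches to U→C→P = 9+4+3 = 16; finish 16 days.
Change in finish: 16 − 15 = +1 days.

1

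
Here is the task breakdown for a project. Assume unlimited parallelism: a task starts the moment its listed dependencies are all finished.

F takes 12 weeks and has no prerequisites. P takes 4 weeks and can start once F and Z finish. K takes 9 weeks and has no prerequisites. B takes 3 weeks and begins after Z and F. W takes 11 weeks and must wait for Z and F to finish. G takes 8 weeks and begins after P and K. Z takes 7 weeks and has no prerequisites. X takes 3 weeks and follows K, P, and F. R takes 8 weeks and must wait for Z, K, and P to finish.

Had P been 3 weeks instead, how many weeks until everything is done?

23

The binding path is F→P→G = 12+4+8 = 24; finish at 24 weeks.
P is on the critical path; changing it to 3 makes that path 23 weeks.
That remains the longest chain; total 23 weeks.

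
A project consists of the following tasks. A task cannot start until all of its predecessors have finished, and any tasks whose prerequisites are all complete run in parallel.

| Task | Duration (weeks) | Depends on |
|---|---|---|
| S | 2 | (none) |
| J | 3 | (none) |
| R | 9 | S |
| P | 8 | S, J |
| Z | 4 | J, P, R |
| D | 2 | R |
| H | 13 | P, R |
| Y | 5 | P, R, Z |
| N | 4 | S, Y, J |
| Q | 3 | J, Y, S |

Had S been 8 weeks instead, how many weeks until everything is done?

30

As given, the longest chain is S→R→Z→Y→N = 2+9+4+5+4 = 24, so the finish is 24 weeks.
S lies on that path, so at 8 weeks the path becomes 30 weeks.
That remains the longest chain; total 30 weeks.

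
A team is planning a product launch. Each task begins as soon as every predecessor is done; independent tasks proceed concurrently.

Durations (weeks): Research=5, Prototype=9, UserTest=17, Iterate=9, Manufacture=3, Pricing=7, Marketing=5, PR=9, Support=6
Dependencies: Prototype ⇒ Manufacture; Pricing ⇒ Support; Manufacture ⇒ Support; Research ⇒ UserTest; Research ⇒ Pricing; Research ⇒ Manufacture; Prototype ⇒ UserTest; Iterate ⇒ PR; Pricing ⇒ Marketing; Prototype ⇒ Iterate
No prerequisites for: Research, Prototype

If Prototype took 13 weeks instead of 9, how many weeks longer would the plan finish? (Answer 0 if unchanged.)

4

Critical path before the change: Prototype→Iterate→PR = 9+9+9 = 27 giving 27 weeks.
Since Prototype is critical, the +4 change carries straight to that chain (now 31 weeks).
The critical path is still Prototype→Iterate→PR; finish is now 31 weeks.
Change in finish: 31 − 27 = +4 weeks.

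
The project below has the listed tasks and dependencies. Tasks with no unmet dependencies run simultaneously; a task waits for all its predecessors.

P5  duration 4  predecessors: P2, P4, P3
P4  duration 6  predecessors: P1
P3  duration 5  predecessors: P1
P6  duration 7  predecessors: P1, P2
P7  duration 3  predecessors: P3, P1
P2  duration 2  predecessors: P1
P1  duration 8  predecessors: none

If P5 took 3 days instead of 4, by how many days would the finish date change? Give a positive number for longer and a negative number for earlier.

-1

Critical path before the change: P1→P4→P5 = 8+6+4 = 18 giving 18 days.
P5 is on the critical path; changing it to 3 makes that path 17 days.
Now P1→P2→P6 = 8+2+7 = 17 is longest, so the finish becomes 17 days.
Change in finish: 17 − 18 = -1 days.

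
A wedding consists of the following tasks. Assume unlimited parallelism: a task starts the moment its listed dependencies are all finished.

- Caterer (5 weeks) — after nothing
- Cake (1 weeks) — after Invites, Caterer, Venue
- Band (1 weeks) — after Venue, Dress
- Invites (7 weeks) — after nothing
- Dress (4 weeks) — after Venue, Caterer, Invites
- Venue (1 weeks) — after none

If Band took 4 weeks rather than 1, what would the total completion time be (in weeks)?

15

As given, the longest chain is Invites→Dress→Band = 7+4+1 = 12, so the finish is 12 weeks.
Since Band is critical, the +3 change carries straight to that chain (now 15 weeks).
That remains the longest chain; total 15 weeks.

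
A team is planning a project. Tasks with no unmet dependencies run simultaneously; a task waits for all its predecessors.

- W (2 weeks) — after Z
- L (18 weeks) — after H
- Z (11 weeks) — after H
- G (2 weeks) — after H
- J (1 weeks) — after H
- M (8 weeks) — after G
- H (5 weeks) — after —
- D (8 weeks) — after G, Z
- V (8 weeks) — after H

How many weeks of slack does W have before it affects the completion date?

6

The longest chain is H→Z→D = 5+11+8 = 24; overall finish 24 weeks.
The longest chain containing W totals 18 weeks.
Float = 24 − 18 = 6.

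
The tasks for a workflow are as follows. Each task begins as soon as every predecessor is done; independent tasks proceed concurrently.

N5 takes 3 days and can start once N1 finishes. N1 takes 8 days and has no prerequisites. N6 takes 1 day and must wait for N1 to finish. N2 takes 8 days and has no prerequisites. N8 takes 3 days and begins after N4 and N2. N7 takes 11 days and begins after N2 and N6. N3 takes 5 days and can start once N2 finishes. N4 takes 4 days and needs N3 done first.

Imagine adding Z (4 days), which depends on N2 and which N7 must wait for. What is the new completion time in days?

23

Originally the job takes 20 days.
With Z inserted, N7 now waits for max(N2, N6, Z).
New critical path: N2→Z→N7 = 8+4+11 = 23 ⇒ 23 days.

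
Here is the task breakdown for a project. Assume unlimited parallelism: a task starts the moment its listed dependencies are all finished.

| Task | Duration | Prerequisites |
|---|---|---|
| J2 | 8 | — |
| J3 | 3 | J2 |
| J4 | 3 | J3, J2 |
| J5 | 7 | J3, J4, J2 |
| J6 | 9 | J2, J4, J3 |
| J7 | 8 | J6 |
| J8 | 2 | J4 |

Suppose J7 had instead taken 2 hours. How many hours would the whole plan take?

25

Baseline: J2→J3→J4→J6→J7 = 8+3+3+9+8 = 31 → 31 hours.
J7 lies on that path, so at 2 hours the path becomes 25 hours.
The critical path is still J2→J3→J4→J6→J7; finish is now 25 hours.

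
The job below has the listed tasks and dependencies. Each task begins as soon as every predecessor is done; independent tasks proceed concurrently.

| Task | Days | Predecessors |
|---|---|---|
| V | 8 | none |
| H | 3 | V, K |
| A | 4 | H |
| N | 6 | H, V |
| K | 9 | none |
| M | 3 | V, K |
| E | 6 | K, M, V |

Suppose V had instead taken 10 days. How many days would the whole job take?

19

The binding path is K→M→E = 9+3+6 = 18; finish at 18 days.
The longest path through V is only 17 days, so V has float 1.
The binding chain switches to V→M→E = 10+3+6 = 19; finish 19 days.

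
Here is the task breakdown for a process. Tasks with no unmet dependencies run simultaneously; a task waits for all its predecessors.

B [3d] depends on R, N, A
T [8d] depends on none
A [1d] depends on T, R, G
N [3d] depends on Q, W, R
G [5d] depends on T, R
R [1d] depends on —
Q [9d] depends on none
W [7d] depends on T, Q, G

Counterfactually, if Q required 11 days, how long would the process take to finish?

26

The binding path is T→G→W→N→B = 8+5+7+3+3 = 26; finish at 26 days.
The longest path through Q is only 22 days, so Q has float 4.
No other chain overtakes it, so the finish is 26 days.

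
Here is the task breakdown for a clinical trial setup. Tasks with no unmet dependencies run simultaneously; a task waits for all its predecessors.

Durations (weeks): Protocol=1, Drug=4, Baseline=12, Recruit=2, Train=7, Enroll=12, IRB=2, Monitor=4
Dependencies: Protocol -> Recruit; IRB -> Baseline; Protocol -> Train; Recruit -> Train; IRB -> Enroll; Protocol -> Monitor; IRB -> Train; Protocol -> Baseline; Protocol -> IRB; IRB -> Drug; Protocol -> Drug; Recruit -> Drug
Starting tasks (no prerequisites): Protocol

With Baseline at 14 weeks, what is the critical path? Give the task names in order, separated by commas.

Baseline: Protocol→IRB→Baseline = 1+2+12 = 15 → 15 weeks.
Since Baseline is critical, the +2 change carries straight to that chain (now 17 weeks).
The critical path is still Protocol→IRB→Baseline; finish is now 17 weeks.

Protocol, IRB, Baseline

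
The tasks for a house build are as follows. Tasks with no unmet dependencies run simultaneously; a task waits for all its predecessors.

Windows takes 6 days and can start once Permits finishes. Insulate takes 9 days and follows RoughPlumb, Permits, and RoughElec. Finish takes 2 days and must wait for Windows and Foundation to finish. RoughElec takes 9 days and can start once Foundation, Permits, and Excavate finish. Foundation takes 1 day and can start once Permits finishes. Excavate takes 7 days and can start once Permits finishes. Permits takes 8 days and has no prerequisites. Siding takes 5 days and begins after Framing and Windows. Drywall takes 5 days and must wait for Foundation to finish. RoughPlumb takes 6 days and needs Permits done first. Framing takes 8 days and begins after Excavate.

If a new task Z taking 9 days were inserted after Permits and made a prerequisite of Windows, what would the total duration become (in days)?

33

Originally the plan takes 33 days.
With Z inserted, Windows now waits for max(Permits, Z).
New critical path: Permits→Excavate→RoughElec→Insulate = 8+7+9+9 = 33 ⇒ 33 days.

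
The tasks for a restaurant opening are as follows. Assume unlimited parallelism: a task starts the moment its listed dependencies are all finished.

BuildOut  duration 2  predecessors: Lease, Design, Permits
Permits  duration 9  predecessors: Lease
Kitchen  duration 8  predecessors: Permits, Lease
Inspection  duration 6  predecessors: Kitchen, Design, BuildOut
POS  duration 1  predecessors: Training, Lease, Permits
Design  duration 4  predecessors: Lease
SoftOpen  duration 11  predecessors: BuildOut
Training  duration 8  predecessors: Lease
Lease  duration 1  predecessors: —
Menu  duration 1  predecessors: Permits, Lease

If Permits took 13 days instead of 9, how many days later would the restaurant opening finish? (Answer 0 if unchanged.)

Actual critical path: Lease→Permits→Kitchen→Inspection = 1+9+8+6 = 24 ⇒ 24 days.
Since Permits is critical, the +4 change carries straight to that chain (now 28 days).
No other chain overtakes it, so the finish is 28 days.
Change in finish: 28 − 24 = +4 days.

4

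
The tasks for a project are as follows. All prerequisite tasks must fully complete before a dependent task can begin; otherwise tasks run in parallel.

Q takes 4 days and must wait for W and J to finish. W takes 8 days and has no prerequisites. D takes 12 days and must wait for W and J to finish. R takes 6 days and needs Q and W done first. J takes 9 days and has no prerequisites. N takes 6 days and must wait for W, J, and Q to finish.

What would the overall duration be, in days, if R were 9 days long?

22

Baseline: J→D = 9+12 = 21 → 21 days.
R is off the critical path — its longest chain is 19 days, giving 2 of slack.
The binding chain switches to J→Q→R = 9+4+9 = 22; finish 22 days.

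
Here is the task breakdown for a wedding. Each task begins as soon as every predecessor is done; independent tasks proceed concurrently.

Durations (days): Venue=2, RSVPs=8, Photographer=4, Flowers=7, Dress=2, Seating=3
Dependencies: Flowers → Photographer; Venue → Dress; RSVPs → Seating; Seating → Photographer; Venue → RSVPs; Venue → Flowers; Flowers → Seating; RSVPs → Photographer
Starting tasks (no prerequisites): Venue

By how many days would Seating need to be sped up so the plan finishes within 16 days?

1

Current finish: 17 days; target: 16.
Seating is on every critical path, so each day cut from Seating cuts the finish by one (this holds down to a finish of 15).
Need 17 − 16 = 1 day off Seating → Seating becomes 2 days, finish becomes 16.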